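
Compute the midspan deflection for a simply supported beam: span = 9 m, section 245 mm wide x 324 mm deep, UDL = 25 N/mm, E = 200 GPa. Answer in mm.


I = 245 * 324^3 / 12 = 694416240.0 mm^4
L = 9000.0 mm, w = 25 N/mm, E = 200000.0 MPa
delta = 5 * w * L^4 / (384 * E * I)
= 5 * 25 * 9000.0^4 / (384 * 200000.0 * 694416240.0)
= 15.378 mm

15.378 mm


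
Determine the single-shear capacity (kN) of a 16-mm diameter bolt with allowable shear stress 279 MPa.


A = pi * d^2 / 4 = pi * 16^2 / 4 = 201.0619 mm^2
V = f_v * A / 1000 = 279 * 201.0619 / 1000
= 56.0963 kN

56.0963 kN


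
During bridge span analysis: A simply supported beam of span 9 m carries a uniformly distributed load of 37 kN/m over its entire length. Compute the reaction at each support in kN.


Total load = w * L = 37 * 9 = 333 kN
By symmetry, each reaction R = total / 2 = 333 / 2 = 166.5 kN

166.5 kN


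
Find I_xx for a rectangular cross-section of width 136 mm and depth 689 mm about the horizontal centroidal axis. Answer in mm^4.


I = b * h^3 / 12
= 136 * 689^3 / 12
= 136 * 327082769 / 12
= 3706938048.67 mm^4

3706938048.67 mm^4


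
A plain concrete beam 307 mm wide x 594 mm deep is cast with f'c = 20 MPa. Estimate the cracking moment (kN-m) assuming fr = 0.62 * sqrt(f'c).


fr = 0.62 * sqrt(20) = 0.62 * 4.4721 = 2.7727 MPa
I = 307 * 594^3 / 12 = 5361872274.0 mm^4
y_t = 297.0 mm
M_cr = fr * I / y_t = 2.7727 * 5361872274.0 / 297.0 N-mm
= 50.0572 kN-m

50.0572 kN-m


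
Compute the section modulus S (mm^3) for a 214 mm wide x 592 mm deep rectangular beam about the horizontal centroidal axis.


S = b * h^2 / 6
= 214 * 592^2 / 6
= 214 * 350464 / 6
= 12499882.67 mm^3

12499882.67 mm^3


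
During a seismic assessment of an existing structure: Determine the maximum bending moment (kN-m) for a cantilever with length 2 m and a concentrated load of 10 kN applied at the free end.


For a cantilever with a point load at the free end:
M_max = P * L = 10 * 2 = 20 kN-m

20 kN-m


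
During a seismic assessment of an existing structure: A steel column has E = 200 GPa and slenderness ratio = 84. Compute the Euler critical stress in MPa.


sigma_cr = pi^2 * E / lambda^2
= 9.8696 * 200000.0 / 84^2
= 9.8696 * 200000.0 / 7056
= 279.7507 MPa

279.7507 MPa


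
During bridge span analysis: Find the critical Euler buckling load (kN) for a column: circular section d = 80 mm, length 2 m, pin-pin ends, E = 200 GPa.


I = pi * d^4 / 64 = 2010619.3 mm^4
L = 2000.0 mm
P_cr = pi^2 * E * I / L^2
= 9.8696 * 200000.0 * 2010619.3 / 2000.0^2
= 992200.85 N = 992.2009 kN

992.2009 kN


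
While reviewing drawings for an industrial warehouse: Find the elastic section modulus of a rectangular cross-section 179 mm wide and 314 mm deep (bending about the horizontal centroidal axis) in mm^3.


S = b * h^2 / 6
= 179 * 314^2 / 6
= 179 * 98596 / 6
= 2941447.33 mm^3

2941447.33 mm^3


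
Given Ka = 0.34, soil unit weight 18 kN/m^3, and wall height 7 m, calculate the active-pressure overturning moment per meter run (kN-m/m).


Pa = 0.5 * Ka * gamma * H^2
= 0.5 * 0.34 * 18 * 7^2
= 149.94 kN/m
Arm = H / 3 = 7 / 3 = 2.3333 m
Mo = Pa * arm = Pa * H / 3 = 149.94 * 7 / 3 = 349.86 kN-m/m

349.86 kN-m/m


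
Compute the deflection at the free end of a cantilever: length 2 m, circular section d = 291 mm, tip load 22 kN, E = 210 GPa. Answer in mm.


I = pi * d^4 / 64 = pi * 291^4 / 64 = 351999344.44 mm^4
L = 2000.0 mm, P = 22000.0 N, E = 210000.0 MPa
delta = P * L^3 / (3 * E * I)
= 22000.0 * 2000.0^3 / (3 * 210000.0 * 351999344.44)
= 0.7937 mm

0.7937 mm


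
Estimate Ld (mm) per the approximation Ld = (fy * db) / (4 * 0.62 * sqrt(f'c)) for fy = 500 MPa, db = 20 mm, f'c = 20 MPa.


Ld = (fy * db) / (4 * 0.62 * sqrt(f'c))
= (500 * 20) / (4 * 0.62 * sqrt(20))
= 10000 / 11.0909
= 901.64 mm

901.64 mm


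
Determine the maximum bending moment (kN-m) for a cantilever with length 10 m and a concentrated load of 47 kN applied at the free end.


For a cantilever with a point load at the free end:
M_max = P * L = 47 * 10 = 470 kN-m

470 kN-m


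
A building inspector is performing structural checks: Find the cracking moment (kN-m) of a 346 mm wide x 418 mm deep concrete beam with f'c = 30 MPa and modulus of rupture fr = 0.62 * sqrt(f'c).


fr = 0.62 * sqrt(30) = 0.62 * 5.4772 = 3.3959 MPa
I = 346 * 418^3 / 12 = 2105831889.33 mm^4
y_t = 209.0 mm
M_cr = fr * I / y_t = 3.3959 * 2105831889.33 / 209.0 N-mm
= 34.216 kN-m

34.216 kN-m


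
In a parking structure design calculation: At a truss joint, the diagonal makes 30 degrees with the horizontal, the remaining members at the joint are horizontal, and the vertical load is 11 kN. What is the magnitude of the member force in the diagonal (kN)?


At the joint, only the diagonal has a vertical component, so vertical equilibrium gives:
F * sin(30) = 11
F = 11 / sin(30)
= 11 / 0.5
= 22.0 kN

22.0 kN


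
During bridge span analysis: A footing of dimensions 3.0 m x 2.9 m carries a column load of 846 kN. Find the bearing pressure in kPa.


A = 3.0 * 2.9 = 8.7 m^2
q = P / A = 846 / 8.7
= 97.2414 kPa

97.2414 kPa


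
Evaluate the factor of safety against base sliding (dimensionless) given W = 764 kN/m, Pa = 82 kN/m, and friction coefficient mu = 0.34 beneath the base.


Resisting force = mu * W = 0.34 * 764 = 259.76 kN/m
FOS = Resisting / Driving = 259.76 / 82
= 3.1678 (dimensionless)

3.1678 (dimensionless)


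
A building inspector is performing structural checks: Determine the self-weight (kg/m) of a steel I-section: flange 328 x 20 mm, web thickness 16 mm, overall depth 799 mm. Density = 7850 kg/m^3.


A_flanges = 2 * 328 * 20 = 13120 mm^2
A_web = (799 - 2 * 20) * 16 = 12144 mm^2
A_total = 13120 + 12144 = 25264 mm^2 = 0.025264 m^2
Weight = rho * A = 7850 * 0.025264 = 198.3224 kg/m

198.3224 kg/m


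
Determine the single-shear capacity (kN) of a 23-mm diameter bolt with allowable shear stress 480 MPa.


A = pi * d^2 / 4 = pi * 23^2 / 4 = 415.4756 mm^2
V = f_v * A / 1000 = 480 * 415.4756 / 1000
= 199.4283 kN

199.4283 kN


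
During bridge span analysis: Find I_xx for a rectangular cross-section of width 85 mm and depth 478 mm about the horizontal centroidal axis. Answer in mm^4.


I = b * h^3 / 12
= 85 * 478^3 / 12
= 85 * 109215352 / 12
= 773608743.33 mm^4

773608743.33 mm^4


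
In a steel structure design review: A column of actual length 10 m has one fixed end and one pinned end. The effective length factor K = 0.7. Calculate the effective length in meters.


L_eff = K * L
= 0.7 * 10
= 7.0 m

7.0 m


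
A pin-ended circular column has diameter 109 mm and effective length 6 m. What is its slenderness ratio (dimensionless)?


Radius of gyration r = d / 4 = 109 / 4 = 27.25 mm
L_eff = 6000.0 mm
Slenderness ratio = L / r = 6000.0 / 27.25 = 220.18 (dimensionless)

220.18 (dimensionless)


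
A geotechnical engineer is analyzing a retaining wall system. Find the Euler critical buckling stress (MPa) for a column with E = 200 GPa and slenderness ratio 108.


sigma_cr = pi^2 * E / lambda^2
= 9.8696 * 200000.0 / 108^2
= 9.8696 * 200000.0 / 11664
= 169.2319 MPa

169.2319 MPa


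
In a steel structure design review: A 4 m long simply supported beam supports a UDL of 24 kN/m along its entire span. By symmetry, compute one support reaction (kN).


Total load = w * L = 24 * 4 = 96 kN
By symmetry, each reaction R = total / 2 = 96 / 2 = 48.0 kN

48.0 kN


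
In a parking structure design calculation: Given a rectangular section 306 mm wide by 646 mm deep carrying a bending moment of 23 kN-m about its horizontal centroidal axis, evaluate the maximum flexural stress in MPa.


I = b * h^3 / 12 = 306 * 646^3 / 12 = 6874446468.0 mm^4
y = h / 2 = 646 / 2 = 323.0 mm
M = 23 kN-m = 23000000.0 N-mm
sigma = M * y / I = 23000000.0 * 323.0 / 6874446468.0
= 1.08 MPa

1.08 MPa


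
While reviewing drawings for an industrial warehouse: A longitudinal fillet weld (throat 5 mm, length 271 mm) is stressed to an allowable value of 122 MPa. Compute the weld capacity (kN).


Strength = throat * length * allowable stress
= 5 * 271 * 122 N
= 165310 N
= 165.31 kN

165.31 kN


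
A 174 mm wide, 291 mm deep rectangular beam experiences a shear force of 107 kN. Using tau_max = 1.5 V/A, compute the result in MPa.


A = b * h = 174 * 291 = 50634 mm^2
V = 107 kN = 107000.0 N
tau_max = 1.5 * V / A = 1.5 * 107000.0 / 50634
= 3.1698 MPa

3.1698 MPa


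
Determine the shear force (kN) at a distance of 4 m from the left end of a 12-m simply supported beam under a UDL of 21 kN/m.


R_A = w * L / 2 = 21 * 12 / 2 = 126.0 kN
V(x) = R_A - w * x = 126.0 - 21 * 4
= 42.0 kN

42.0 kN


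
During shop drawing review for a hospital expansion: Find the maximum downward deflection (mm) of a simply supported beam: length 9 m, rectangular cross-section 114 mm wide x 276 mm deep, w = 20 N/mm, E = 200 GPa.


I = 114 * 276^3 / 12 = 199733472.0 mm^4
L = 9000.0 mm, w = 20 N/mm, E = 200000.0 MPa
delta = 5 * w * L^4 / (384 * E * I)
= 5 * 20 * 9000.0^4 / (384 * 200000.0 * 199733472.0)
= 42.7718 mm

42.7718 mm


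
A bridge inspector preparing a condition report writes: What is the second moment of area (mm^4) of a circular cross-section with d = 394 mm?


r = d / 2 = 394 / 2 = 197.0 mm
I = pi * r^4 / 4 = pi * 197.0^4 / 4
= 1182918396.8 mm^4

1182918396.8 mm^4


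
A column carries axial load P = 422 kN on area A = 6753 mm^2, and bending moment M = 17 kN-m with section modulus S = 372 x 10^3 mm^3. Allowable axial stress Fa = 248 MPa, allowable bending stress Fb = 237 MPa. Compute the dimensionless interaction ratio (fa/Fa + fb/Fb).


f_a = P / A = 422000.0 / 6753 = 62.4907 MPa
f_b = M / S = 17000000.0 / 372000.0 = 45.6989 MPa
Ratio = f_a / Fa + f_b / Fb
= 62.4907 / 248 + 45.6989 / 237
= 0.4448 (dimensionless)

0.4448 (dimensionless)


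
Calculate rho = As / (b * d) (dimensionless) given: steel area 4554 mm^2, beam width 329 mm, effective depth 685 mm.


rho = As / (b * d)
= 4554 / (329 * 685)
= 4554 / 225365
= 0.020207 (dimensionless)

0.020207 (dimensionless)


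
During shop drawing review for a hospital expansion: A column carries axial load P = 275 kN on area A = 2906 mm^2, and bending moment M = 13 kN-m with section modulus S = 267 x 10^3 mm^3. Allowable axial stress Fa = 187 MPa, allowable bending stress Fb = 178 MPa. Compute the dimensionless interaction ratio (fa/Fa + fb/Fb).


f_a = P / A = 275000.0 / 2906 = 94.6318 MPa
f_b = M / S = 13000000.0 / 267000.0 = 48.6891 MPa
Ratio = f_a / Fa + f_b / Fb
= 94.6318 / 187 + 48.6891 / 178
= 0.7796 (dimensionless)

0.7796 (dimensionless)


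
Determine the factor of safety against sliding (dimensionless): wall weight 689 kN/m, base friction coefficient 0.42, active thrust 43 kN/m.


Resisting force = mu * W = 0.42 * 689 = 289.38 kN/m
FOS = Resisting / Driving = 289.38 / 43
= 6.7298 (dimensionless)

6.7298 (dimensionless)


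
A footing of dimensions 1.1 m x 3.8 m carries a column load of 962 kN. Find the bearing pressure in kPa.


A = 1.1 * 3.8 = 4.18 m^2
q = P / A = 962 / 4.18
= 230.1435 kPa

230.1435 kPa


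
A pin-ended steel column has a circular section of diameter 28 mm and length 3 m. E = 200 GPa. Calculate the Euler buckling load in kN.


I = pi * d^4 / 64 = 30171.86 mm^4
L = 3000.0 mm
P_cr = pi^2 * E * I / L^2
= 9.8696 * 200000.0 * 30171.86 / 3000.0^2
= 6617.43 N = 6.6174 kN

6.6174 kN


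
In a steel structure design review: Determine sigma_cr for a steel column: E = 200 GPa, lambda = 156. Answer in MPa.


sigma_cr = pi^2 * E / lambda^2
= 9.8696 * 200000.0 / 156^2
= 9.8696 * 200000.0 / 24336
= 81.1111 MPa

81.1111 MPa


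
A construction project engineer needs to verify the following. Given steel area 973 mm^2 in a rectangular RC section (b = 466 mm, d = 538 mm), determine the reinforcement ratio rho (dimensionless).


rho = As / (b * d)
= 973 / (466 * 538)
= 973 / 250708
= 0.003881 (dimensionless)

0.003881 (dimensionless)


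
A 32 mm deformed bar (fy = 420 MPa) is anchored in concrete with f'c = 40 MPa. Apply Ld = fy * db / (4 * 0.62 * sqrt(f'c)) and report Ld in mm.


Ld = (fy * db) / (4 * 0.62 * sqrt(f'c))
= (420 * 32) / (4 * 0.62 * sqrt(40))
= 13440 / 15.6849
= 856.88 mm

856.88 mm


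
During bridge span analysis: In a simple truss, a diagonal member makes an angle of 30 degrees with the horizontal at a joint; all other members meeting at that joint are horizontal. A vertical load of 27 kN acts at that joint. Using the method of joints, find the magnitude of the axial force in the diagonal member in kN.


At the joint, only the diagonal has a vertical component, so vertical equilibrium gives:
F * sin(30) = 27
F = 27 / sin(30)
= 27 / 0.5
= 54.0 kN

54.0 kN


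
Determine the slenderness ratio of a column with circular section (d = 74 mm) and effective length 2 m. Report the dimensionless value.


Radius of gyration r = d / 4 = 74 / 4 = 18.5 mm
L_eff = 2000.0 mm
Slenderness ratio = L / r = 2000.0 / 18.5 = 108.11 (dimensionless)

108.11 (dimensionless)


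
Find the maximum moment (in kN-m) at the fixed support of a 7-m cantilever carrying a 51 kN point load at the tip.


For a cantilever with a point load at the free end:
M_max = P * L = 51 * 7 = 357 kN-m

357 kN-m


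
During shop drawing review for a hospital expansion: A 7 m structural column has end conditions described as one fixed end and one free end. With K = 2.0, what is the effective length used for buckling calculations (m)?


L_eff = K * L
= 2.0 * 7
= 14.0 m

14.0 m


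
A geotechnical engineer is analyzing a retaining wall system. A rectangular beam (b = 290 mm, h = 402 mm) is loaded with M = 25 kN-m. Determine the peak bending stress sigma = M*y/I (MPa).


I = b * h^3 / 12 = 290 * 402^3 / 12 = 1569982860.0 mm^4
y = h / 2 = 402 / 2 = 201.0 mm
M = 25 kN-m = 25000000.0 N-mm
sigma = M * y / I = 25000000.0 * 201.0 / 1569982860.0
= 3.2 MPa

3.2 MPa


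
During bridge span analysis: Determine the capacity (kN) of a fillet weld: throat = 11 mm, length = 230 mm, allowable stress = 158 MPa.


Strength = throat * length * allowable stress
= 11 * 230 * 158 N
= 399740 N
= 399.74 kN

399.74 kN


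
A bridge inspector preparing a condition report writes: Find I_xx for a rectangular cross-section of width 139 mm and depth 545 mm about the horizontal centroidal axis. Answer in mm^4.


I = b * h^3 / 12
= 139 * 545^3 / 12
= 139 * 161878625 / 12
= 1875094072.92 mm^4

1875094072.92 mm^4


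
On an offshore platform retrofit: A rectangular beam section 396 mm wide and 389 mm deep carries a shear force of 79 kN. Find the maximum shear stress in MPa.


A = b * h = 396 * 389 = 154044 mm^2
V = 79 kN = 79000.0 N
tau_max = 1.5 * V / A = 1.5 * 79000.0 / 154044
= 0.7693 MPa

0.7693 MPa


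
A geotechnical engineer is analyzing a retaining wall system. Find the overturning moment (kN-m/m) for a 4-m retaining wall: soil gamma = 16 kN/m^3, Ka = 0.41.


Pa = 0.5 * Ka * gamma * H^2
= 0.5 * 0.41 * 16 * 4^2
= 52.48 kN/m
Arm = H / 3 = 4 / 3 = 1.3333 m
Mo = Pa * arm = Pa * H / 3 = 52.48 * 4 / 3 = 69.9733 kN-m/m

69.9733 kN-m/m


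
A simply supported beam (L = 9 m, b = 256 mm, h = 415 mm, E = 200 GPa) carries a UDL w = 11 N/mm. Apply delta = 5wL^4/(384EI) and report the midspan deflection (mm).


I = 256 * 415^3 / 12 = 1524765333.33 mm^4
L = 9000.0 mm, w = 11 N/mm, E = 200000.0 MPa
delta = 5 * w * L^4 / (384 * E * I)
= 5 * 11 * 9000.0^4 / (384 * 200000.0 * 1524765333.33)
= 3.0815 mm

3.0815 mm


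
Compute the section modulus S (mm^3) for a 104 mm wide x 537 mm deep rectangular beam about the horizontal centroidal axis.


S = b * h^2 / 6
= 104 * 537^2 / 6
= 104 * 288369 / 6
= 4998396.0 mm^3

4998396.0 mm^3


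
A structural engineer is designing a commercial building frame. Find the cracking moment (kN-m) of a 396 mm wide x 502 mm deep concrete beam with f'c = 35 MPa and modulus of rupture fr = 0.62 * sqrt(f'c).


fr = 0.62 * sqrt(35) = 0.62 * 5.9161 = 3.668 MPa
I = 396 * 502^3 / 12 = 4174698264.0 mm^4
y_t = 251.0 mm
M_cr = fr * I / y_t = 3.668 * 4174698264.0 / 251.0 N-mm
= 61.0066 kN-m

61.0066 kN-m


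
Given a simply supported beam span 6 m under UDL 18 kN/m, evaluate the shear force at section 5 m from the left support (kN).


R_A = w * L / 2 = 18 * 6 / 2 = 54.0 kN
V(x) = R_A - w * x = 54.0 - 18 * 5
= -36.0 kN

-36.0 kN


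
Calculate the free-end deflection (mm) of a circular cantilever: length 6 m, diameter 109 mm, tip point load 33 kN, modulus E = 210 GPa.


I = pi * d^4 / 64 = pi * 109^4 / 64 = 6929085.02 mm^4
L = 6000.0 mm, P = 33000.0 N, E = 210000.0 MPa
delta = P * L^3 / (3 * E * I)
= 33000.0 * 6000.0^3 / (3 * 210000.0 * 6929085.02)
= 1632.8687 mm

1632.8687 mm


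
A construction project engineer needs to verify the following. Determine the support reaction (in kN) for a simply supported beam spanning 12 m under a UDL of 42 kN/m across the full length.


Total load = w * L = 42 * 12 = 504 kN
By symmetry, each reaction R = total / 2 = 504 / 2 = 252.0 kN

252.0 kN


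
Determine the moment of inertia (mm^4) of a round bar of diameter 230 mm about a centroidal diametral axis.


r = d / 2 = 230 / 2 = 115.0 mm
I = pi * r^4 / 4 = pi * 115.0^4 / 4
= 137366629.65 mm^4

137366629.65 mm^4


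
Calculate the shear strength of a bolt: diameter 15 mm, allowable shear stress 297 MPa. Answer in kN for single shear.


A = pi * d^2 / 4 = pi * 15^2 / 4 = 176.7146 mm^2
V = f_v * A / 1000 = 297 * 176.7146 / 1000
= 52.4842 kN

52.4842 kN


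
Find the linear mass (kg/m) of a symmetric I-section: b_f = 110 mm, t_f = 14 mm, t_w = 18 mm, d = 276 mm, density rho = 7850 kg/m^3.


A_flanges = 2 * 110 * 14 = 3080 mm^2
A_web = (276 - 2 * 14) * 18 = 4464 mm^2
A_total = 3080 + 4464 = 7544 mm^2 = 0.007544 m^2
Weight = rho * A = 7850 * 0.007544 = 59.2204 kg/m

59.2204 kg/m


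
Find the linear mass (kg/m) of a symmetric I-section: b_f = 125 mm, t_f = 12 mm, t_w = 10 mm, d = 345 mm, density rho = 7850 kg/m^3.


A_flanges = 2 * 125 * 12 = 3000 mm^2
A_web = (345 - 2 * 12) * 10 = 3210 mm^2
A_total = 3000 + 3210 = 6210 mm^2 = 0.006210 m^2
Weight = rho * A = 7850 * 0.006210 = 48.7485 kg/m

48.7485 kg/m


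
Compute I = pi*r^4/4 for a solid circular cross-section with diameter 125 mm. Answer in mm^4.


r = d / 2 = 125 / 2 = 62.5 mm
I = pi * r^4 / 4 = pi * 62.5^4 / 4
= 11984224.91 mm^4

11984224.91 mm^4


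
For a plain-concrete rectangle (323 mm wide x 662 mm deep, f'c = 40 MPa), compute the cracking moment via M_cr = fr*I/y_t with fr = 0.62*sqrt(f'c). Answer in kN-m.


fr = 0.62 * sqrt(40) = 0.62 * 6.3246 = 3.9212 MPa
I = 323 * 662^3 / 12 = 7808996795.33 mm^4
y_t = 331.0 mm
M_cr = fr * I / y_t = 3.9212 * 7808996795.33 / 331.0 N-mm
= 92.5101 kN-m

92.5101 kN-m


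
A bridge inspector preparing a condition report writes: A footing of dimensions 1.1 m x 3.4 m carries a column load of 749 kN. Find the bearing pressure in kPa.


A = 1.1 * 3.4 = 3.74 m^2
q = P / A = 749 / 3.74
= 200.2674 kPa

200.2674 kPa


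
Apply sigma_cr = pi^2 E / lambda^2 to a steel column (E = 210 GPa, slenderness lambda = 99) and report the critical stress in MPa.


sigma_cr = pi^2 * E / lambda^2
= 9.8696 * 210000.0 / 99^2
= 9.8696 * 210000.0 / 9801
= 211.4699 MPa

211.4699 MPa


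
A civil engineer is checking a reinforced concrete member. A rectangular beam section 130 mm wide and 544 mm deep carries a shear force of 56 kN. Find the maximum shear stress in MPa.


A = b * h = 130 * 544 = 70720 mm^2
V = 56 kN = 56000.0 N
tau_max = 1.5 * V / A = 1.5 * 56000.0 / 70720
= 1.1878 MPa

1.1878 MPa


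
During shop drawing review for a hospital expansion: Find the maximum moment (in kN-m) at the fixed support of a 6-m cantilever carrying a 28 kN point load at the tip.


For a cantilever with a point load at the free end:
M_max = P * L = 28 * 6 = 168 kN-m

168 kN-m


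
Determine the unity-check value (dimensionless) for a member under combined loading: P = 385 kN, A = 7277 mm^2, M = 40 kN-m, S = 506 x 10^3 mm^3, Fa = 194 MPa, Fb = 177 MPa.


f_a = P / A = 385000.0 / 7277 = 52.9064 MPa
f_b = M / S = 40000000.0 / 506000.0 = 79.0514 MPa
Ratio = f_a / Fa + f_b / Fb
= 52.9064 / 194 + 79.0514 / 177
= 0.7193 (dimensionless)

0.7193 (dimensionless)


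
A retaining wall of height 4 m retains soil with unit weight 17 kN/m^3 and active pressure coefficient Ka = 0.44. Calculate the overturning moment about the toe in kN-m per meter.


Pa = 0.5 * Ka * gamma * H^2
= 0.5 * 0.44 * 17 * 4^2
= 59.84 kN/m
Arm = H / 3 = 4 / 3 = 1.3333 m
Mo = Pa * arm = Pa * H / 3 = 59.84 * 4 / 3 = 79.7867 kN-m/m

79.7867 kN-m/m


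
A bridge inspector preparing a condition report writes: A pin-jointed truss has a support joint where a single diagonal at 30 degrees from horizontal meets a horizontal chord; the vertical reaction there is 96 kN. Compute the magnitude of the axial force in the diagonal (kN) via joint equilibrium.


At the joint, only the diagonal has a vertical component, so vertical equilibrium gives:
F * sin(30) = 96
F = 96 / sin(30)
= 96 / 0.5
= 192.0 kN

192.0 kN


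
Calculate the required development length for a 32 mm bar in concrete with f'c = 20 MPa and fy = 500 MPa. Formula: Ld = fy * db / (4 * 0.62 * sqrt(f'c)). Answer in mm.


Ld = (fy * db) / (4 * 0.62 * sqrt(f'c))
= (500 * 32) / (4 * 0.62 * sqrt(20))
= 16000 / 11.0909
= 1442.62 mm

1442.62 mm


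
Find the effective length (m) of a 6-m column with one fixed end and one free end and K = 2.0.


L_eff = K * L
= 2.0 * 6
= 12.0 m

12.0 m


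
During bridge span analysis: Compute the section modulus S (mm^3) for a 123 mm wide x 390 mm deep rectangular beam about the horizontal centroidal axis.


S = b * h^2 / 6
= 123 * 390^2 / 6
= 123 * 152100 / 6
= 3118050.0 mm^3

3118050.0 mm^3


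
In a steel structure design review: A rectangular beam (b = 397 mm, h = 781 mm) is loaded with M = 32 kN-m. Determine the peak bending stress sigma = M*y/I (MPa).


I = b * h^3 / 12 = 397 * 781^3 / 12 = 15760223148.08 mm^4
y = h / 2 = 781 / 2 = 390.5 mm
M = 32 kN-m = 32000000.0 N-mm
sigma = M * y / I = 32000000.0 * 390.5 / 15760223148.08
= 0.79 MPa

0.79 MPa


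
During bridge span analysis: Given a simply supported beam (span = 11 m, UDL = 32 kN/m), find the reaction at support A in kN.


Total load = w * L = 32 * 11 = 352 kN
By symmetry, each reaction R = total / 2 = 352 / 2 = 176.0 kN

176.0 kN


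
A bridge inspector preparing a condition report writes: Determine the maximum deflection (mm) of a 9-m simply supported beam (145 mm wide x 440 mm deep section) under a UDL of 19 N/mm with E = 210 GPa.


I = 145 * 440^3 / 12 = 1029306666.67 mm^4
L = 9000.0 mm, w = 19 N/mm, E = 210000.0 MPa
delta = 5 * w * L^4 / (384 * E * I)
= 5 * 19 * 9000.0^4 / (384 * 210000.0 * 1029306666.67)
= 7.5093 mm

7.5093 mm


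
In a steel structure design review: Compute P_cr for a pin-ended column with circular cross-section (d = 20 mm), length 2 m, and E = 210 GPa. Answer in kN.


I = pi * d^4 / 64 = 7853.98 mm^4
L = 2000.0 mm
P_cr = pi^2 * E * I / L^2
= 9.8696 * 210000.0 * 7853.98 / 2000.0^2
= 4069.57 N = 4.0696 kN

4.0696 kN


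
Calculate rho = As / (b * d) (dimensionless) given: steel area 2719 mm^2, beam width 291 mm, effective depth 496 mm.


rho = As / (b * d)
= 2719 / (291 * 496)
= 2719 / 144336
= 0.018838 (dimensionless)

0.018838 (dimensionless)


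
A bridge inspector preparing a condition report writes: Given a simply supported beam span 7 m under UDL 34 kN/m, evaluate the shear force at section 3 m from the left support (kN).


R_A = w * L / 2 = 34 * 7 / 2 = 119.0 kN
V(x) = R_A - w * x = 119.0 - 34 * 3
= 17.0 kN

17.0 kN


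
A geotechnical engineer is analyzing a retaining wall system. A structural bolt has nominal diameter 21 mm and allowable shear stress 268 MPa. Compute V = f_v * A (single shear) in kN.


A = pi * d^2 / 4 = pi * 21^2 / 4 = 346.3606 mm^2
V = f_v * A / 1000 = 268 * 346.3606 / 1000
= 92.8246 kN

92.8246 kN


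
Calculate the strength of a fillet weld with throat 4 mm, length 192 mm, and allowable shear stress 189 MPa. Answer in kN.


Strength = throat * length * allowable stress
= 4 * 192 * 189 N
= 145152 N
= 145.15 kN

145.15 kN


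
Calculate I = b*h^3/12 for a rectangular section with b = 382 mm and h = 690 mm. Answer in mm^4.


I = b * h^3 / 12
= 382 * 690^3 / 12
= 382 * 328509000 / 12
= 10457536500.0 mm^4

10457536500.0 mm^4


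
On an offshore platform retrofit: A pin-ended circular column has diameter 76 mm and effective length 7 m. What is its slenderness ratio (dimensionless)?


Radius of gyration r = d / 4 = 76 / 4 = 19.0 mm
L_eff = 7000.0 mm
Slenderness ratio = L / r = 7000.0 / 19.0 = 368.42 (dimensionless)

368.42 (dimensionless)


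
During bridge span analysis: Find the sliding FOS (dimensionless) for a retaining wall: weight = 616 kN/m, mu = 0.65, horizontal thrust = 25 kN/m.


Resisting force = mu * W = 0.65 * 616 = 400.4 kN/m
FOS = Resisting / Driving = 400.4 / 25
= 16.016 (dimensionless)

16.016 (dimensionless)


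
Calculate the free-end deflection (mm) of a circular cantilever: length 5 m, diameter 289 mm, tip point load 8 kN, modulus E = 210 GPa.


I = pi * d^4 / 64 = pi * 289^4 / 64 = 342421692.65 mm^4
L = 5000.0 mm, P = 8000.0 N, E = 210000.0 MPa
delta = P * L^3 / (3 * E * I)
= 8000.0 * 5000.0^3 / (3 * 210000.0 * 342421692.65)
= 4.6355 mm

4.6355 mm


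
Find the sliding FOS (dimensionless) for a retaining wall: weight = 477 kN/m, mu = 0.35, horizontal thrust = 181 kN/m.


Resisting force = mu * W = 0.35 * 477 = 166.95 kN/m
FOS = Resisting / Driving = 166.95 / 181
= 0.9224 (dimensionless)

0.9224 (dimensionless)


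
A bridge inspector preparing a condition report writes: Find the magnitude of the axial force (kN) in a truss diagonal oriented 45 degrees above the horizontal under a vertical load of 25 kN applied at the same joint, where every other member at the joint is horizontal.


At the joint, only the diagonal has a vertical component, so vertical equilibrium gives:
F * sin(45) = 25
F = 25 / sin(45)
= 25 / 0.707107
= 35.36 kN

35.36 kN


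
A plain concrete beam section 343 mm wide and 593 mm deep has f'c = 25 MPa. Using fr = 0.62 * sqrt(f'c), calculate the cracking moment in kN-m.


fr = 0.62 * sqrt(25) = 0.62 * 5.0 = 3.1 MPa
I = 343 * 593^3 / 12 = 5960421245.92 mm^4
y_t = 296.5 mm
M_cr = fr * I / y_t = 3.1 * 5960421245.92 / 296.5 N-mm
= 62.3181 kN-m

62.3181 kN-m


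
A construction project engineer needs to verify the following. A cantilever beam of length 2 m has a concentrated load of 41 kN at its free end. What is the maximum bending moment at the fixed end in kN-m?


For a cantilever with a point load at the free end:
M_max = P * L = 41 * 2 = 82 kN-m

82 kN-m


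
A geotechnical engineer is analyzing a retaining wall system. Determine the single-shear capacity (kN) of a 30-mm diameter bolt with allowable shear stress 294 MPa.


A = pi * d^2 / 4 = pi * 30^2 / 4 = 706.8583 mm^2
V = f_v * A / 1000 = 294 * 706.8583 / 1000
= 207.8164 kN

207.8164 kN


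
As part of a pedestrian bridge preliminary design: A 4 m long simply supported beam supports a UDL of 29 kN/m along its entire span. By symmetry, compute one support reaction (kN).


Total load = w * L = 29 * 4 = 116 kN
By symmetry, each reaction R = total / 2 = 116 / 2 = 58.0 kN

58.0 kN


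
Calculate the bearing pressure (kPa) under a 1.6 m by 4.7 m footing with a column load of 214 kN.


A = 1.6 * 4.7 = 7.52 m^2
q = P / A = 214 / 7.52
= 28.4574 kPa

28.4574 kPa


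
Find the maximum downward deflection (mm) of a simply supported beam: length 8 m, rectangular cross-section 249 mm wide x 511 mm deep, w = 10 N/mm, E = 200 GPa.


I = 249 * 511^3 / 12 = 2768731243.25 mm^4
L = 8000.0 mm, w = 10 N/mm, E = 200000.0 MPa
delta = 5 * w * L^4 / (384 * E * I)
= 5 * 10 * 8000.0^4 / (384 * 200000.0 * 2768731243.25)
= 0.9631 mm

0.9631 mm


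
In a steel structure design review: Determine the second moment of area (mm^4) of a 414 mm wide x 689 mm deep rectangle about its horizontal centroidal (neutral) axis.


I = b * h^3 / 12
= 414 * 689^3 / 12
= 414 * 327082769 / 12
= 11284355530.5 mm^4

11284355530.5 mm^4


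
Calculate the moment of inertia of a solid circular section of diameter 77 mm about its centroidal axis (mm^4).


r = d / 2 = 77 / 2 = 38.5 mm
I = pi * r^4 / 4 = pi * 38.5^4 / 4
= 1725570.86 mm^4

1725570.86 mm^4


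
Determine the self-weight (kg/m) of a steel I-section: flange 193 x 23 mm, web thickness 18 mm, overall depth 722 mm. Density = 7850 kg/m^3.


A_flanges = 2 * 193 * 23 = 8878 mm^2
A_web = (722 - 2 * 23) * 18 = 12168 mm^2
A_total = 8878 + 12168 = 21046 mm^2 = 0.021046 m^2
Weight = rho * A = 7850 * 0.021046 = 165.2111 kg/m

165.2111 kg/m


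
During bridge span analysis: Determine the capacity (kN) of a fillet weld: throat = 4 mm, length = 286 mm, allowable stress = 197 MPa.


Strength = throat * length * allowable stress
= 4 * 286 * 197 N
= 225368 N
= 225.37 kN

225.37 kN


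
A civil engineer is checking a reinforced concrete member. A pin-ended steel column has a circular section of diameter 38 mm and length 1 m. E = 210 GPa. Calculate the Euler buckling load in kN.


I = pi * d^4 / 64 = 102353.87 mm^4
L = 1000.0 mm
P_cr = pi^2 * E * I / L^2
= 9.8696 * 210000.0 * 102353.87 / 1000.0^2
= 212140.37 N = 212.1404 kN

212.1404 kN


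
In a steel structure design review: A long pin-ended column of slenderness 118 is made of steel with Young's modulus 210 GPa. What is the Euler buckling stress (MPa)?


sigma_cr = pi^2 * E / lambda^2
= 9.8696 * 210000.0 / 118^2
= 9.8696 * 210000.0 / 13924
= 148.8521 MPa

148.8521 MPa


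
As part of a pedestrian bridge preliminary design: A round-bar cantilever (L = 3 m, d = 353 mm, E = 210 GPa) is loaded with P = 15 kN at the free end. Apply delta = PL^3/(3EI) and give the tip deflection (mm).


I = pi * d^4 / 64 = pi * 353^4 / 64 = 762199606.57 mm^4
L = 3000.0 mm, P = 15000.0 N, E = 210000.0 MPa
delta = P * L^3 / (3 * E * I)
= 15000.0 * 3000.0^3 / (3 * 210000.0 * 762199606.57)
= 0.8434 mm

0.8434 mm


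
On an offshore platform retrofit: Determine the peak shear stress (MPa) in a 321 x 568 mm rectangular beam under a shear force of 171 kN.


A = b * h = 321 * 568 = 182328 mm^2
V = 171 kN = 171000.0 N
tau_max = 1.5 * V / A = 1.5 * 171000.0 / 182328
= 1.4068 MPa

1.4068 MPa


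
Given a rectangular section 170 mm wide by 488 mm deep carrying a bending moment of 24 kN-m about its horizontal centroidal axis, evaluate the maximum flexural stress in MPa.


I = b * h^3 / 12 = 170 * 488^3 / 12 = 1646368853.33 mm^4
y = h / 2 = 488 / 2 = 244.0 mm
M = 24 kN-m = 24000000.0 N-mm
sigma = M * y / I = 24000000.0 * 244.0 / 1646368853.33
= 3.56 MPa

3.56 MPa


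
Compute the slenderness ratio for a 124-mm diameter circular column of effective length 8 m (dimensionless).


Radius of gyration r = d / 4 = 124 / 4 = 31.0 mm
L_eff = 8000.0 mm
Slenderness ratio = L / r = 8000.0 / 31.0 = 258.06 (dimensionless)

258.06 (dimensionless)


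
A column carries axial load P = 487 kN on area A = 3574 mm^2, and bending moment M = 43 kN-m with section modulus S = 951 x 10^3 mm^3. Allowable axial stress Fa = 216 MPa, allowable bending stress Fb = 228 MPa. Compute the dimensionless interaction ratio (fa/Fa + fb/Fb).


f_a = P / A = 487000.0 / 3574 = 136.2619 MPa
f_b = M / S = 43000000.0 / 951000.0 = 45.2156 MPa
Ratio = f_a / Fa + f_b / Fb
= 136.2619 / 216 + 45.2156 / 228
= 0.8292 (dimensionless)

0.8292 (dimensionless)


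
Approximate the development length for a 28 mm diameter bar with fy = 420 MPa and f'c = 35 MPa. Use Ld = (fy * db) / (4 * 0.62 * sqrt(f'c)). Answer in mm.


Ld = (fy * db) / (4 * 0.62 * sqrt(f'c))
= (420 * 28) / (4 * 0.62 * sqrt(35))
= 11760 / 14.6719
= 801.53 mm

801.53 mm


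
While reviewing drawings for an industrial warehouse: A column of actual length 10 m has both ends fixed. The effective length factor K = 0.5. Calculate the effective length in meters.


L_eff = K * L
= 0.5 * 10
= 5.0 m

5.0 m


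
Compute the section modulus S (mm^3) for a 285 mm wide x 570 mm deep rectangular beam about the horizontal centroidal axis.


S = b * h^2 / 6
= 285 * 570^2 / 6
= 285 * 324900 / 6
= 15432750.0 mm^3

15432750.0 mm^3


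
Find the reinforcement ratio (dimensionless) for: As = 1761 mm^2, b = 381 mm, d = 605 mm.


rho = As / (b * d)
= 1761 / (381 * 605)
= 1761 / 230505
= 0.00764 (dimensionless)

0.00764 (dimensionless)


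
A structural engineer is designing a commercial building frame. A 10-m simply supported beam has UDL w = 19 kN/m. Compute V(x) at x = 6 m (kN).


R_A = w * L / 2 = 19 * 10 / 2 = 95.0 kN
V(x) = R_A - w * x = 95.0 - 19 * 6
= -19.0 kN

-19.0 kN


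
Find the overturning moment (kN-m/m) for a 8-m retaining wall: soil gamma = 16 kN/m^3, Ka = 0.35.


Pa = 0.5 * Ka * gamma * H^2
= 0.5 * 0.35 * 16 * 8^2
= 179.2 kN/m
Arm = H / 3 = 8 / 3 = 2.6667 m
Mo = Pa * arm = Pa * H / 3 = 179.2 * 8 / 3 = 477.8667 kN-m/m

477.8667 kN-m/m


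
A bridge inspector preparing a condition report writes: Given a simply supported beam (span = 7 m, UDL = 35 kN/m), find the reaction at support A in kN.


Total load = w * L = 35 * 7 = 245 kN
By symmetry, each reaction R = total / 2 = 245 / 2 = 122.5 kN

122.5 kN


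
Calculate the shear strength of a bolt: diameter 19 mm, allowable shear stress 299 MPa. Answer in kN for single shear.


A = pi * d^2 / 4 = pi * 19^2 / 4 = 283.5287 mm^2
V = f_v * A / 1000 = 299 * 283.5287 / 1000
= 84.7751 kN

84.7751 kN


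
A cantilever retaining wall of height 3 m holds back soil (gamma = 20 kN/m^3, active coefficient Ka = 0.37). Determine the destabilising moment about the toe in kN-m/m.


Pa = 0.5 * Ka * gamma * H^2
= 0.5 * 0.37 * 20 * 3^2
= 33.3 kN/m
Arm = H / 3 = 3 / 3 = 1.0 m
Mo = Pa * arm = Pa * H / 3 = 33.3 * 3 / 3 = 33.3 kN-m/m

33.3 kN-m/m


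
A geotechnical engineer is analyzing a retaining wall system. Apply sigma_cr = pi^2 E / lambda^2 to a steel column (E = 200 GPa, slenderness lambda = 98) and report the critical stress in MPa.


sigma_cr = pi^2 * E / lambda^2
= 9.8696 * 200000.0 / 98^2
= 9.8696 * 200000.0 / 9604
= 205.5311 MPa

205.5311 MPa


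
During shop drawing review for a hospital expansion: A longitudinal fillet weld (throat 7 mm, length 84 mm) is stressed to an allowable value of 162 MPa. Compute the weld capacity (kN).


Strength = throat * length * allowable stress
= 7 * 84 * 162 N
= 95256 N
= 95.26 kN

95.26 kN


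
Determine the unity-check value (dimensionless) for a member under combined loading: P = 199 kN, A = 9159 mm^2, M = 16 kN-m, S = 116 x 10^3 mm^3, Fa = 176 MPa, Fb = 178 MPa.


f_a = P / A = 199000.0 / 9159 = 21.7273 MPa
f_b = M / S = 16000000.0 / 116000.0 = 137.931 MPa
Ratio = f_a / Fa + f_b / Fb
= 21.7273 / 176 + 137.931 / 178
= 0.8983 (dimensionless)

0.8983 (dimensionless)


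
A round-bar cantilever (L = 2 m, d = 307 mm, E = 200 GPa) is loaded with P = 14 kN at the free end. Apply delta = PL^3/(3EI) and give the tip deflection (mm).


I = pi * d^4 / 64 = pi * 307^4 / 64 = 436037057.88 mm^4
L = 2000.0 mm, P = 14000.0 N, E = 200000.0 MPa
delta = P * L^3 / (3 * E * I)
= 14000.0 * 2000.0^3 / (3 * 200000.0 * 436037057.88)
= 0.4281 mm

0.4281 mm


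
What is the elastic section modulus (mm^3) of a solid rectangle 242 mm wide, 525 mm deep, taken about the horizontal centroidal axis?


S = b * h^2 / 6
= 242 * 525^2 / 6
= 242 * 275625 / 6
= 11116875.0 mm^3

11116875.0 mm^3


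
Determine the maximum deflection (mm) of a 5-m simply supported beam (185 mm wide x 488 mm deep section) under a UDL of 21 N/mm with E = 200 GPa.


I = 185 * 488^3 / 12 = 1791636693.33 mm^4
L = 5000.0 mm, w = 21 N/mm, E = 200000.0 MPa
delta = 5 * w * L^4 / (384 * E * I)
= 5 * 21 * 5000.0^4 / (384 * 200000.0 * 1791636693.33)
= 0.4769 mm

0.4769 mm


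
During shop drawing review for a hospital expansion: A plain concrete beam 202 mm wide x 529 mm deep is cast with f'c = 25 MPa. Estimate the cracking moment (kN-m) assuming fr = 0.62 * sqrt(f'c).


fr = 0.62 * sqrt(25) = 0.62 * 5.0 = 3.1 MPa
I = 202 * 529^3 / 12 = 2491937464.83 mm^4
y_t = 264.5 mm
M_cr = fr * I / y_t = 3.1 * 2491937464.83 / 264.5 N-mm
= 29.2061 kN-m

29.2061 kN-m


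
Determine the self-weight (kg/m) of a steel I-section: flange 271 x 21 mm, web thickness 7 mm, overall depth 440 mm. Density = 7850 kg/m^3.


A_flanges = 2 * 271 * 21 = 11382 mm^2
A_web = (440 - 2 * 21) * 7 = 2786 mm^2
A_total = 11382 + 2786 = 14168 mm^2 = 0.014168 m^2
Weight = rho * A = 7850 * 0.014168 = 111.2188 kg/m

111.2188 kg/m


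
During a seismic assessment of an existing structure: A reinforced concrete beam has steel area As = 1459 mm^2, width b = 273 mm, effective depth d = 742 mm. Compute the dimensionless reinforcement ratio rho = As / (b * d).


rho = As / (b * d)
= 1459 / (273 * 742)
= 1459 / 202566
= 0.007203 (dimensionless)

0.007203 (dimensionless)


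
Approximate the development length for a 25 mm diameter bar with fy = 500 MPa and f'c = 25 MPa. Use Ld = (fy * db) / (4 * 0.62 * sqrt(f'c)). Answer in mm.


Ld = (fy * db) / (4 * 0.62 * sqrt(f'c))
= (500 * 25) / (4 * 0.62 * sqrt(25))
= 12500 / 12.4
= 1008.06 mm

1008.06 mm


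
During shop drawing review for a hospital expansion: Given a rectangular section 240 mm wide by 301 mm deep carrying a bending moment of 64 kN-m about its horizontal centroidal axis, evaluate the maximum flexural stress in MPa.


I = b * h^3 / 12 = 240 * 301^3 / 12 = 545418020.0 mm^4
y = h / 2 = 301 / 2 = 150.5 mm
M = 64 kN-m = 64000000.0 N-mm
sigma = M * y / I = 64000000.0 * 150.5 / 545418020.0
= 17.66 MPa

17.66 MPa


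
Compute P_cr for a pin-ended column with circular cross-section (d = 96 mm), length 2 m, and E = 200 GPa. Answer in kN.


I = pi * d^4 / 64 = 4169220.18 mm^4
L = 2000.0 mm
P_cr = pi^2 * E * I / L^2
= 9.8696 * 200000.0 * 4169220.18 / 2000.0^2
= 2057427.69 N = 2057.4277 kN

2057.4277 kN


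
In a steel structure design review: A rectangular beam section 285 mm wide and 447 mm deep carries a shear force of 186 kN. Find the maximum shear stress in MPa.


A = b * h = 285 * 447 = 127395 mm^2
V = 186 kN = 186000.0 N
tau_max = 1.5 * V / A = 1.5 * 186000.0 / 127395
= 2.19 MPa

2.19 MPa


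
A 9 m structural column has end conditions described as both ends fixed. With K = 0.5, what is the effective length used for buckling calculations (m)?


L_eff = K * L
= 0.5 * 9
= 4.5 m

4.5 m


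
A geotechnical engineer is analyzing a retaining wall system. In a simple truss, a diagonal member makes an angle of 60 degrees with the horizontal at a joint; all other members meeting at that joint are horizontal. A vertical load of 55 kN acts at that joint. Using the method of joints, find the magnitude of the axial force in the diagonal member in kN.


At the joint, only the diagonal has a vertical component, so vertical equilibrium gives:
F * sin(60) = 55
F = 55 / sin(60)
= 55 / 0.866025
= 63.51 kN

63.51 kN


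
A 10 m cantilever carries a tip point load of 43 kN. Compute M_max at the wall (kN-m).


For a cantilever with a point load at the free end:
M_max = P * L = 43 * 10 = 430 kN-m

430 kN-m


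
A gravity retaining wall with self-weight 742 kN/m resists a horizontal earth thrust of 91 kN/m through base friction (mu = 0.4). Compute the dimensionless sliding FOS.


Resisting force = mu * W = 0.4 * 742 = 296.8 kN/m
FOS = Resisting / Driving = 296.8 / 91
= 3.2615 (dimensionless)

3.2615 (dimensionless)


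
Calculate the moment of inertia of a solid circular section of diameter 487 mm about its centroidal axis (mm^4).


r = d / 2 = 487 / 2 = 243.5 mm
I = pi * r^4 / 4 = pi * 243.5^4 / 4
= 2761122936.06 mm^4

2761122936.06 mm^4


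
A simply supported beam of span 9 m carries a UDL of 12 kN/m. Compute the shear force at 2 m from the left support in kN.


R_A = w * L / 2 = 12 * 9 / 2 = 54.0 kN
V(x) = R_A - w * x = 54.0 - 12 * 2
= 30.0 kN

30.0 kN
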